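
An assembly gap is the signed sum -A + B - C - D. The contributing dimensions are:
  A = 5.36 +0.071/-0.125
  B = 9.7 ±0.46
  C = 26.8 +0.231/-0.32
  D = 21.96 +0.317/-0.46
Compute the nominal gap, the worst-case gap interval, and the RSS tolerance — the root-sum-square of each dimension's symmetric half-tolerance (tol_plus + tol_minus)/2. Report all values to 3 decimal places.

Stack each dimension's contribution:
  -A: nom -5.360 → Σnom=-5.360; wc +0.125/-0.071 → slack +0.125/-0.071; half-tol=0.098, Σhalf²=0.009604
  +B: nom +9.700 → Σnom=4.340; wc +0.460/-0.460 → slack +0.585/-0.531; half-tol=0.460, Σhalf²=0.221204
  -C: nom -26.800 → Σnom=-22.460; wc +0.320/-0.231 → slack +0.905/-0.762; half-tol=0.276, Σhalf²=0.297104
  -D: nom -21.960 → Σnom=-44.420; wc +0.460/-0.317 → slack +1.365/-1.079; half-tol=0.389, Σhalf²=0.448037
Nominal = -44.420. Worst-case = [-44.420 - 1.079, -44.420 + 1.365] = [-45.499, -43.055]. RSS = √0.448037 = 0.669.

nominal=-44.420 wc=[-45.499,-43.055] rss=0.669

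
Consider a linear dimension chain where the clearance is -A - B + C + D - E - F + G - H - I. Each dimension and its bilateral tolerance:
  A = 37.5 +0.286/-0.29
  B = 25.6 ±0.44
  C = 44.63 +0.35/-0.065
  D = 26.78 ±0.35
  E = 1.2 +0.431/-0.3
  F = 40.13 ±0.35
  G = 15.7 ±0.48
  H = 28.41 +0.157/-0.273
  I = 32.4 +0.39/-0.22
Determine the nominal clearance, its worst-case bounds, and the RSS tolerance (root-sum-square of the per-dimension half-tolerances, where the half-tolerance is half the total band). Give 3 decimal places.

nominal=-78.130 wc=[-81.079,-75.077] rss=1.033

Stack each dimension's contribution:
  -A: nom -37.500 → Σnom=-37.500; wc +0.290/-0.286 → slack +0.290/-0.286; half-tol=0.288, Σhalf²=0.082944
  -B: nom -25.600 → Σnom=-63.100; wc +0.440/-0.440 → slack +0.730/-0.726; half-tol=0.440, Σhalf²=0.276544
  +C: nom +44.630 → Σnom=-18.470; wc +0.350/-0.065 → slack +1.080/-0.791; half-tol=0.207, Σhalf²=0.319600
  +D: nom +26.780 → Σnom=8.310; wc +0.350/-0.350 → slack +1.430/-1.141; half-tol=0.350, Σhalf²=0.442100
  -E: nom -1.200 → Σnom=7.110; wc +0.300/-0.431 → slack +1.730/-1.572; half-tol=0.365, Σhalf²=0.575690
  -F: nom -40.130 → Σnom=-33.020; wc +0.350/-0.350 → slack +2.080/-1.922; half-tol=0.350, Σhalf²=0.698190
  +G: nom +15.700 → Σnom=-17.320; wc +0.480/-0.480 → slack +2.560/-2.402; half-tol=0.480, Σhalf²=0.928590
  -H: nom -28.410 → Σnom=-45.730; wc +0.273/-0.157 → slack +2.833/-2.559; half-tol=0.215, Σhalf²=0.974815
  -I: nom -32.400 → Σnom=-78.130; wc +0.220/-0.390 → slack +3.053/-2.949; half-tol=0.305, Σhalf²=1.067840
Nominal = -78.130. Worst-case = [-78.130 - 2.949, -78.130 + 3.053] = [-81.079, -75.077]. RSS = √1.067840 = 1.033.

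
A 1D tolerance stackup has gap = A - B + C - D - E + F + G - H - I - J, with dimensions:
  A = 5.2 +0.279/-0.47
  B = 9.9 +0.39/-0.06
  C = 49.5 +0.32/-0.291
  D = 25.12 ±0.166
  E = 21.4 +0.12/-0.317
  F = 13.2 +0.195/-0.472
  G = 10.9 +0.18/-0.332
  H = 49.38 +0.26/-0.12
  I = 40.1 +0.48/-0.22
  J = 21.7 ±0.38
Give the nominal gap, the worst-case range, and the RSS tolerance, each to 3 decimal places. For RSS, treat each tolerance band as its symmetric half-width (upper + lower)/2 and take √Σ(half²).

Stack each dimension's contribution:
  +A: nom +5.200 → Σnom=5.200; wc +0.279/-0.470 → slack +0.279/-0.470; half-tol=0.374, Σhalf²=0.140250
  -B: nom -9.900 → Σnom=-4.700; wc +0.060/-0.390 → slack +0.339/-0.860; half-tol=0.225, Σhalf²=0.190875
  +C: nom +49.500 → Σnom=44.800; wc +0.320/-0.291 → slack +0.659/-1.151; half-tol=0.305, Σhalf²=0.284205
  -D: nom -25.120 → Σnom=19.680; wc +0.166/-0.166 → slack +0.825/-1.317; half-tol=0.166, Σhalf²=0.311762
  -E: nom -21.400 → Σnom=-1.720; wc +0.317/-0.120 → slack +1.142/-1.437; half-tol=0.218, Σhalf²=0.359504
  +F: nom +13.200 → Σnom=11.480; wc +0.195/-0.472 → slack +1.337/-1.909; half-tol=0.334, Σhalf²=0.470726
  +G: nom +10.900 → Σnom=22.380; wc +0.180/-0.332 → slack +1.517/-2.241; half-tol=0.256, Σhalf²=0.536262
  -H: nom -49.380 → Σnom=-27.000; wc +0.120/-0.260 → slack +1.637/-2.501; half-tol=0.190, Σhalf²=0.572362
  -I: nom -40.100 → Σnom=-67.100; wc +0.220/-0.480 → slack +1.857/-2.981; half-tol=0.350, Σhalf²=0.694862
  -J: nom -21.700 → Σnom=-88.800; wc +0.380/-0.380 → slack +2.237/-3.361; half-tol=0.380, Σhalf²=0.839262
Nominal = -88.800. Worst-case = [-88.800 - 3.361, -88.800 + 2.237] = [-92.161, -86.563]. RSS = √0.839262 = 0.916.

nominal=-88.800 wc=[-92.161,-86.563] rss=0.916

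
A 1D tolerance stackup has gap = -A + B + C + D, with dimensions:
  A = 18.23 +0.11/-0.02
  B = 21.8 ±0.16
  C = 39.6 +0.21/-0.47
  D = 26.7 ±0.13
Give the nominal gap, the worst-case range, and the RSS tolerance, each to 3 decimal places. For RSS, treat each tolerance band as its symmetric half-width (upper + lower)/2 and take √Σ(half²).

nominal=69.870 wc=[69.000,70.390] rss=0.403

Stack each dimension's contribution:
  -A: nom -18.230 → Σnom=-18.230; wc +0.020/-0.110 → slack +0.020/-0.110; half-tol=0.065, Σhalf²=0.004225
  +B: nom +21.800 → Σnom=3.570; wc +0.160/-0.160 → slack +0.180/-0.270; half-tol=0.160, Σhalf²=0.029825
  +C: nom +39.600 → Σnom=43.170; wc +0.210/-0.470 → slack +0.390/-0.740; half-tol=0.340, Σhalf²=0.145425
  +D: nom +26.700 → Σnom=69.870; wc +0.130/-0.130 → slack +0.520/-0.870; half-tol=0.130, Σhalf²=0.162325
Nominal = 69.870. Worst-case = [69.870 - 0.870, 69.870 + 0.520] = [69.000, 70.390]. RSS = √0.162325 = 0.403.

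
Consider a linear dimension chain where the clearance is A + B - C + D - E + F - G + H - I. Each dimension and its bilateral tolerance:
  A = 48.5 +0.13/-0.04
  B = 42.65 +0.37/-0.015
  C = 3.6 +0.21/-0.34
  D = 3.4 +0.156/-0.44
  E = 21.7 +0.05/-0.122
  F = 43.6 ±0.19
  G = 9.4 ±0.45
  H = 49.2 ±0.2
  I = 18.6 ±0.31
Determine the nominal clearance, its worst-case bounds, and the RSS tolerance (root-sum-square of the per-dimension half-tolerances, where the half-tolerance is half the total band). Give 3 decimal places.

Stack each dimension's contribution:
  +A: nom +48.500 → Σnom=48.500; wc +0.130/-0.040 → slack +0.130/-0.040; half-tol=0.085, Σhalf²=0.007225
  +B: nom +42.650 → Σnom=91.150; wc +0.370/-0.015 → slack +0.500/-0.055; half-tol=0.193, Σhalf²=0.044281
  -C: nom -3.600 → Σnom=87.550; wc +0.340/-0.210 → slack +0.840/-0.265; half-tol=0.275, Σhalf²=0.119906
  +D: nom +3.400 → Σnom=90.950; wc +0.156/-0.440 → slack +0.996/-0.705; half-tol=0.298, Σhalf²=0.208710
  -E: nom -21.700 → Σnom=69.250; wc +0.122/-0.050 → slack +1.118/-0.755; half-tol=0.086, Σhalf²=0.216106
  +F: nom +43.600 → Σnom=112.850; wc +0.190/-0.190 → slack +1.308/-0.945; half-tol=0.190, Σhalf²=0.252206
  -G: nom -9.400 → Σnom=103.450; wc +0.450/-0.450 → slack +1.758/-1.395; half-tol=0.450, Σhalf²=0.454706
  +H: nom +49.200 → Σnom=152.650; wc +0.200/-0.200 → slack +1.958/-1.595; half-tol=0.200, Σhalf²=0.494706
  -I: nom -18.600 → Σnom=134.050; wc +0.310/-0.310 → slack +2.268/-1.905; half-tol=0.310, Σhalf²=0.590806
Nominal = 134.050. Worst-case = [134.050 - 1.905, 134.050 + 2.268] = [132.145, 136.318]. RSS = √0.590806 = 0.769.

nominal=134.050 wc=[132.145,136.318] rss=0.769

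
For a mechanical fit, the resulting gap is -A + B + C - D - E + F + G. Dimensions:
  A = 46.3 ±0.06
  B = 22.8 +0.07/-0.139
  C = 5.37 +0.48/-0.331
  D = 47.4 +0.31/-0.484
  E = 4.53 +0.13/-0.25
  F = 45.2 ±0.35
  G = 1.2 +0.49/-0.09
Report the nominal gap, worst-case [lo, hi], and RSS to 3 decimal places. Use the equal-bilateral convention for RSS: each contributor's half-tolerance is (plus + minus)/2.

Stack each dimension's contribution:
  -A: nom -46.300 → Σnom=-46.300; wc +0.060/-0.060 → slack +0.060/-0.060; half-tol=0.060, Σhalf²=0.003600
  +B: nom +22.800 → Σnom=-23.500; wc +0.070/-0.139 → slack +0.130/-0.199; half-tol=0.105, Σhalf²=0.014520
  +C: nom +5.370 → Σnom=-18.130; wc +0.480/-0.331 → slack +0.610/-0.530; half-tol=0.405, Σhalf²=0.178950
  -D: nom -47.400 → Σnom=-65.530; wc +0.484/-0.310 → slack +1.094/-0.840; half-tol=0.397, Σhalf²=0.336560
  -E: nom -4.530 → Σnom=-70.060; wc +0.250/-0.130 → slack +1.344/-0.970; half-tol=0.190, Σhalf²=0.372660
  +F: nom +45.200 → Σnom=-24.860; wc +0.350/-0.350 → slack +1.694/-1.320; half-tol=0.350, Σhalf²=0.495160
  +G: nom +1.200 → Σnom=-23.660; wc +0.490/-0.090 → slack +2.184/-1.410; half-tol=0.290, Σhalf²=0.579260
Nominal = -23.660. Worst-case = [-23.660 - 1.410, -23.660 + 2.184] = [-25.070, -21.476]. RSS = √0.579260 = 0.761.

nominal=-23.660 wc=[-25.070,-21.476] rss=0.761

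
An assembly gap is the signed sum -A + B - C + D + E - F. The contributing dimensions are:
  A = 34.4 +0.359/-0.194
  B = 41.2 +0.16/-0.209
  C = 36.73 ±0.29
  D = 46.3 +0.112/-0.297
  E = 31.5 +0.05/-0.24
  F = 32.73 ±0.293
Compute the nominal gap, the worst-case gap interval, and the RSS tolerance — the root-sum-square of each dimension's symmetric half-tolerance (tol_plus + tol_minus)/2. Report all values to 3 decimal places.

nominal=15.140 wc=[13.452,16.239] rss=0.586

Stack each dimension's contribution:
  -A: nom -34.400 → Σnom=-34.400; wc +0.194/-0.359 → slack +0.194/-0.359; half-tol=0.276, Σhalf²=0.076452
  +B: nom +41.200 → Σnom=6.800; wc +0.160/-0.209 → slack +0.354/-0.568; half-tol=0.184, Σhalf²=0.110492
  -C: nom -36.730 → Σnom=-29.930; wc +0.290/-0.290 → slack +0.644/-0.858; half-tol=0.290, Σhalf²=0.194593
  +D: nom +46.300 → Σnom=16.370; wc +0.112/-0.297 → slack +0.756/-1.155; half-tol=0.204, Σhalf²=0.236413
  +E: nom +31.500 → Σnom=47.870; wc +0.050/-0.240 → slack +0.806/-1.395; half-tol=0.145, Σhalf²=0.257438
  -F: nom -32.730 → Σnom=15.140; wc +0.293/-0.293 → slack +1.099/-1.688; half-tol=0.293, Σhalf²=0.343287
Nominal = 15.140. Worst-case = [15.140 - 1.688, 15.140 + 1.099] = [13.452, 16.239]. RSS = √0.343287 = 0.586.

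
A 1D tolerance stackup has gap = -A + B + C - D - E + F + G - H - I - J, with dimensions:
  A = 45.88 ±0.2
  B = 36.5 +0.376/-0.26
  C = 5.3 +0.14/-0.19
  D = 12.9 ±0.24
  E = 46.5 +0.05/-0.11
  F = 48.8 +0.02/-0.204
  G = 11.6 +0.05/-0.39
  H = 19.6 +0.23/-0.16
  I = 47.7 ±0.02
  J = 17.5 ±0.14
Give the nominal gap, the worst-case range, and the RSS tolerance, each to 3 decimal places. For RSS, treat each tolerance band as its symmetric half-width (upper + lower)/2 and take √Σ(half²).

nominal=-87.880 wc=[-89.804,-86.424] rss=0.593

Stack each dimension's contribution:
  -A: nom -45.880 → Σnom=-45.880; wc +0.200/-0.200 → slack +0.200/-0.200; half-tol=0.200, Σhalf²=0.040000
  +B: nom +36.500 → Σnom=-9.380; wc +0.376/-0.260 → slack +0.576/-0.460; half-tol=0.318, Σhalf²=0.141124
  +C: nom +5.300 → Σnom=-4.080; wc +0.140/-0.190 → slack +0.716/-0.650; half-tol=0.165, Σhalf²=0.168349
  -D: nom -12.900 → Σnom=-16.980; wc +0.240/-0.240 → slack +0.956/-0.890; half-tol=0.240, Σhalf²=0.225949
  -E: nom -46.500 → Σnom=-63.480; wc +0.110/-0.050 → slack +1.066/-0.940; half-tol=0.080, Σhalf²=0.232349
  +F: nom +48.800 → Σnom=-14.680; wc +0.020/-0.204 → slack +1.086/-1.144; half-tol=0.112, Σhalf²=0.244893
  +G: nom +11.600 → Σnom=-3.080; wc +0.050/-0.390 → slack +1.136/-1.534; half-tol=0.220, Σhalf²=0.293293
  -H: nom -19.600 → Σnom=-22.680; wc +0.160/-0.230 → slack +1.296/-1.764; half-tol=0.195, Σhalf²=0.331318
  -I: nom -47.700 → Σnom=-70.380; wc +0.020/-0.020 → slack +1.316/-1.784; half-tol=0.020, Σhalf²=0.331718
  -J: nom -17.500 → Σnom=-87.880; wc +0.140/-0.140 → slack +1.456/-1.924; half-tol=0.140, Σhalf²=0.351318
Nominal = -87.880. Worst-case = [-87.880 - 1.924, -87.880 + 1.456] = [-89.804, -86.424]. RSS = √0.351318 = 0.593.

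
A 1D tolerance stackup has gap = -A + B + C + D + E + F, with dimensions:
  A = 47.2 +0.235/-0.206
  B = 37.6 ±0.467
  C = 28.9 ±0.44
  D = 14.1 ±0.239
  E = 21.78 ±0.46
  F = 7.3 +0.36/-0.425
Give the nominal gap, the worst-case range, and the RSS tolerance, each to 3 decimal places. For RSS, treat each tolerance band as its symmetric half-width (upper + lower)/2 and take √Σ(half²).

nominal=62.480 wc=[60.214,64.652] rss=0.940

Stack each dimension's contribution:
  -A: nom -47.200 → Σnom=-47.200; wc +0.206/-0.235 → slack +0.206/-0.235; half-tol=0.220, Σhalf²=0.048620
  +B: nom +37.600 → Σnom=-9.600; wc +0.467/-0.467 → slack +0.673/-0.702; half-tol=0.467, Σhalf²=0.266709
  +C: nom +28.900 → Σnom=19.300; wc +0.440/-0.440 → slack +1.113/-1.142; half-tol=0.440, Σhalf²=0.460309
  +D: nom +14.100 → Σnom=33.400; wc +0.239/-0.239 → slack +1.352/-1.381; half-tol=0.239, Σhalf²=0.517430
  +E: nom +21.780 → Σnom=55.180; wc +0.460/-0.460 → slack +1.812/-1.841; half-tol=0.460, Σhalf²=0.729030
  +F: nom +7.300 → Σnom=62.480; wc +0.360/-0.425 → slack +2.172/-2.266; half-tol=0.392, Σhalf²=0.883086
Nominal = 62.480. Worst-case = [62.480 - 2.266, 62.480 + 2.172] = [60.214, 64.652]. RSS = √0.883086 = 0.940.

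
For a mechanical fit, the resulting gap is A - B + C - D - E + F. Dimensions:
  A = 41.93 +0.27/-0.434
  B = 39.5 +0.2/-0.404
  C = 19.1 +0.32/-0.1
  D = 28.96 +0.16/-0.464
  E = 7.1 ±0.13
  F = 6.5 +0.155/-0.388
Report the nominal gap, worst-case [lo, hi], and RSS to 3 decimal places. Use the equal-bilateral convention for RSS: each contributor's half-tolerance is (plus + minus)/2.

nominal=-8.030 wc=[-9.442,-6.287] rss=0.669

Stack each dimension's contribution:
  +A: nom +41.930 → Σnom=41.930; wc +0.270/-0.434 → slack +0.270/-0.434; half-tol=0.352, Σhalf²=0.123904
  -B: nom -39.500 → Σnom=2.430; wc +0.404/-0.200 → slack +0.674/-0.634; half-tol=0.302, Σhalf²=0.215108
  +C: nom +19.100 → Σnom=21.530; wc +0.320/-0.100 → slack +0.994/-0.734; half-tol=0.210, Σhalf²=0.259208
  -D: nom -28.960 → Σnom=-7.430; wc +0.464/-0.160 → slack +1.458/-0.894; half-tol=0.312, Σhalf²=0.356552
  -E: nom -7.100 → Σnom=-14.530; wc +0.130/-0.130 → slack +1.588/-1.024; half-tol=0.130, Σhalf²=0.373452
  +F: nom +6.500 → Σnom=-8.030; wc +0.155/-0.388 → slack +1.743/-1.412; half-tol=0.272, Σhalf²=0.447164
Nominal = -8.030. Worst-case = [-8.030 - 1.412, -8.030 + 1.743] = [-9.442, -6.287]. RSS = √0.447164 = 0.669.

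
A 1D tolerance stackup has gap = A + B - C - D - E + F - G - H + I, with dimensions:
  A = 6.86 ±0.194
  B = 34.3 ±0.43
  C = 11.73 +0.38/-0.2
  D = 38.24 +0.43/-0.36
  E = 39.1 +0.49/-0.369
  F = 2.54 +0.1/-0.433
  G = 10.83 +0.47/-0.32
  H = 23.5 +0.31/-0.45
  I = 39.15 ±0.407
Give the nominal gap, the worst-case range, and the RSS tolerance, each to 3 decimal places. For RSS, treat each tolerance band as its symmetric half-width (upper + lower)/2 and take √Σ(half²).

Stack each dimension's contribution:
  +A: nom +6.860 → Σnom=6.860; wc +0.194/-0.194 → slack +0.194/-0.194; half-tol=0.194, Σhalf²=0.037636
  +B: nom +34.300 → Σnom=41.160; wc +0.430/-0.430 → slack +0.624/-0.624; half-tol=0.430, Σhalf²=0.222536
  -C: nom -11.730 → Σnom=29.430; wc +0.200/-0.380 → slack +0.824/-1.004; half-tol=0.290, Σhalf²=0.306636
  -D: nom -38.240 → Σnom=-8.810; wc +0.360/-0.430 → slack +1.184/-1.434; half-tol=0.395, Σhalf²=0.462661
  -E: nom -39.100 → Σnom=-47.910; wc +0.369/-0.490 → slack +1.553/-1.924; half-tol=0.429, Σhalf²=0.647131
  +F: nom +2.540 → Σnom=-45.370; wc +0.100/-0.433 → slack +1.653/-2.357; half-tol=0.267, Σhalf²=0.718154
  -G: nom -10.830 → Σnom=-56.200; wc +0.320/-0.470 → slack +1.973/-2.827; half-tol=0.395, Σhalf²=0.874179
  -H: nom -23.500 → Σnom=-79.700; wc +0.450/-0.310 → slack +2.423/-3.137; half-tol=0.380, Σhalf²=1.018579
  +I: nom +39.150 → Σnom=-40.550; wc +0.407/-0.407 → slack +2.830/-3.544; half-tol=0.407, Σhalf²=1.184228
Nominal = -40.550. Worst-case = [-40.550 - 3.544, -40.550 + 2.830] = [-44.094, -37.720]. RSS = √1.184228 = 1.088.

nominal=-40.550 wc=[-44.094,-37.720] rss=1.088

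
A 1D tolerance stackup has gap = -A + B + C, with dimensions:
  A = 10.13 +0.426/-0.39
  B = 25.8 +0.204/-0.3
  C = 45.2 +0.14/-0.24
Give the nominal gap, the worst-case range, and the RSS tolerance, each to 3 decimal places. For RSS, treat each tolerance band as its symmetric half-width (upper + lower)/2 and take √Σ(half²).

nominal=60.870 wc=[59.904,61.604] rss=0.516

Stack each dimension's contribution:
  -A: nom -10.130 → Σnom=-10.130; wc +0.390/-0.426 → slack +0.390/-0.426; half-tol=0.408, Σhalf²=0.166464
  +B: nom +25.800 → Σnom=15.670; wc +0.204/-0.300 → slack +0.594/-0.726; half-tol=0.252, Σhalf²=0.229968
  +C: nom +45.200 → Σnom=60.870; wc +0.140/-0.240 → slack +0.734/-0.966; half-tol=0.190, Σhalf²=0.266068
Nominal = 60.870. Worst-case = [60.870 - 0.966, 60.870 + 0.734] = [59.904, 61.604]. RSS = √0.266068 = 0.516.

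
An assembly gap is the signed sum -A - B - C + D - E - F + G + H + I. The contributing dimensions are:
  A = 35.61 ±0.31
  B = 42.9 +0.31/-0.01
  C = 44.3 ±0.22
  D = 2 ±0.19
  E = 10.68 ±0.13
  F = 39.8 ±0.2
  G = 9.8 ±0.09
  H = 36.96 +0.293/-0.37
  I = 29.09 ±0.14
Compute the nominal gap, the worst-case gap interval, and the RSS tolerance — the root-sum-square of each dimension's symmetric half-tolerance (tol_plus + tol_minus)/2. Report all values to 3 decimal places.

Stack each dimension's contribution:
  -A: nom -35.610 → Σnom=-35.610; wc +0.310/-0.310 → slack +0.310/-0.310; half-tol=0.310, Σhalf²=0.096100
  -B: nom -42.900 → Σnom=-78.510; wc +0.010/-0.310 → slack +0.320/-0.620; half-tol=0.160, Σhalf²=0.121700
  -C: nom -44.300 → Σnom=-122.810; wc +0.220/-0.220 → slack +0.540/-0.840; half-tol=0.220, Σhalf²=0.170100
  +D: nom +2.000 → Σnom=-120.810; wc +0.190/-0.190 → slack +0.730/-1.030; half-tol=0.190, Σhalf²=0.206200
  -E: nom -10.680 → Σnom=-131.490; wc +0.130/-0.130 → slack +0.860/-1.160; half-tol=0.130, Σhalf²=0.223100
  -F: nom -39.800 → Σnom=-171.290; wc +0.200/-0.200 → slack +1.060/-1.360; half-tol=0.200, Σhalf²=0.263100
  +G: nom +9.800 → Σnom=-161.490; wc +0.090/-0.090 → slack +1.150/-1.450; half-tol=0.090, Σhalf²=0.271200
  +H: nom +36.960 → Σnom=-124.530; wc +0.293/-0.370 → slack +1.443/-1.820; half-tol=0.332, Σhalf²=0.381092
  +I: nom +29.090 → Σnom=-95.440; wc +0.140/-0.140 → slack +1.583/-1.960; half-tol=0.140, Σhalf²=0.400692
Nominal = -95.440. Worst-case = [-95.440 - 1.960, -95.440 + 1.583] = [-97.400, -93.857]. RSS = √0.400692 = 0.633.

nominal=-95.440 wc=[-97.400,-93.857] rss=0.633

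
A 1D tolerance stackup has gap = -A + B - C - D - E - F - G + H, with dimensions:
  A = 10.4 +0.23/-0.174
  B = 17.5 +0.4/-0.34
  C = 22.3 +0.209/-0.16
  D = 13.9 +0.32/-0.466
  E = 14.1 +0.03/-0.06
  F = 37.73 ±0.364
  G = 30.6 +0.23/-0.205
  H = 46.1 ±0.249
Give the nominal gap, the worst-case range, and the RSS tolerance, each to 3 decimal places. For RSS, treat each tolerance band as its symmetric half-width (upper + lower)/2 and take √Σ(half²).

Stack each dimension's contribution:
  -A: nom -10.400 → Σnom=-10.400; wc +0.174/-0.230 → slack +0.174/-0.230; half-tol=0.202, Σhalf²=0.040804
  +B: nom +17.500 → Σnom=7.100; wc +0.400/-0.340 → slack +0.574/-0.570; half-tol=0.370, Σhalf²=0.177704
  -C: nom -22.300 → Σnom=-15.200; wc +0.160/-0.209 → slack +0.734/-0.779; half-tol=0.184, Σhalf²=0.211744
  -D: nom -13.900 → Σnom=-29.100; wc +0.466/-0.320 → slack +1.200/-1.099; half-tol=0.393, Σhalf²=0.366193
  -E: nom -14.100 → Σnom=-43.200; wc +0.060/-0.030 → slack +1.260/-1.129; half-tol=0.045, Σhalf²=0.368218
  -F: nom -37.730 → Σnom=-80.930; wc +0.364/-0.364 → slack +1.624/-1.493; half-tol=0.364, Σhalf²=0.500714
  -G: nom -30.600 → Σnom=-111.530; wc +0.205/-0.230 → slack +1.829/-1.723; half-tol=0.217, Σhalf²=0.548021
  +H: nom +46.100 → Σnom=-65.430; wc +0.249/-0.249 → slack +2.078/-1.972; half-tol=0.249, Σhalf²=0.610021
Nominal = -65.430. Worst-case = [-65.430 - 1.972, -65.430 + 2.078] = [-67.402, -63.352]. RSS = √0.610021 = 0.781.

nominal=-65.430 wc=[-67.402,-63.352] rss=0.781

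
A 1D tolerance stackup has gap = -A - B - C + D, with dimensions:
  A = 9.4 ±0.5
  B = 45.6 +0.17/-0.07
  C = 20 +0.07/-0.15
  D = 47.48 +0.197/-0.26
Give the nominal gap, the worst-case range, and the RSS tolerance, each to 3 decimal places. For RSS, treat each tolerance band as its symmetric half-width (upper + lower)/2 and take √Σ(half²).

Stack each dimension's contribution:
  -A: nom -9.400 → Σnom=-9.400; wc +0.500/-0.500 → slack +0.500/-0.500; half-tol=0.500, Σhalf²=0.250000
  -B: nom -45.600 → Σnom=-55.000; wc +0.070/-0.170 → slack +0.570/-0.670; half-tol=0.120, Σhalf²=0.264400
  -C: nom -20.000 → Σnom=-75.000; wc +0.150/-0.070 → slack +0.720/-0.740; half-tol=0.110, Σhalf²=0.276500
  +D: nom +47.480 → Σnom=-27.520; wc +0.197/-0.260 → slack +0.917/-1.000; half-tol=0.229, Σhalf²=0.328712
Nominal = -27.520. Worst-case = [-27.520 - 1.000, -27.520 + 0.917] = [-28.520, -26.603]. RSS = √0.328712 = 0.573.

nominal=-27.520 wc=[-28.520,-26.603] rss=0.573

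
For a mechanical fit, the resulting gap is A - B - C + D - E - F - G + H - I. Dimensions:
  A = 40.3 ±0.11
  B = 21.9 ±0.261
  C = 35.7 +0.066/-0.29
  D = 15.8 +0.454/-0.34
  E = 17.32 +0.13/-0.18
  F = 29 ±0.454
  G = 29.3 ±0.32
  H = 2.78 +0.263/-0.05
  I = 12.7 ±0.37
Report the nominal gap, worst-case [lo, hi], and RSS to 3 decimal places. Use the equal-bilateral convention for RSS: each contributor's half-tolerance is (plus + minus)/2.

Stack each dimension's contribution:
  +A: nom +40.300 → Σnom=40.300; wc +0.110/-0.110 → slack +0.110/-0.110; half-tol=0.110, Σhalf²=0.012100
  -B: nom -21.900 → Σnom=18.400; wc +0.261/-0.261 → slack +0.371/-0.371; half-tol=0.261, Σhalf²=0.080221
  -C: nom -35.700 → Σnom=-17.300; wc +0.290/-0.066 → slack +0.661/-0.437; half-tol=0.178, Σhalf²=0.111905
  +D: nom +15.800 → Σnom=-1.500; wc +0.454/-0.340 → slack +1.115/-0.777; half-tol=0.397, Σhalf²=0.269514
  -E: nom -17.320 → Σnom=-18.820; wc +0.180/-0.130 → slack +1.295/-0.907; half-tol=0.155, Σhalf²=0.293539
  -F: nom -29.000 → Σnom=-47.820; wc +0.454/-0.454 → slack +1.749/-1.361; half-tol=0.454, Σhalf²=0.499655
  -G: nom -29.300 → Σnom=-77.120; wc +0.320/-0.320 → slack +2.069/-1.681; half-tol=0.320, Σhalf²=0.602055
  +H: nom +2.780 → Σnom=-74.340; wc +0.263/-0.050 → slack +2.332/-1.731; half-tol=0.157, Σhalf²=0.626547
  -I: nom -12.700 → Σnom=-87.040; wc +0.370/-0.370 → slack +2.702/-2.101; half-tol=0.370, Σhalf²=0.763447
Nominal = -87.040. Worst-case = [-87.040 - 2.101, -87.040 + 2.702] = [-89.141, -84.338]. RSS = √0.763447 = 0.874.

nominal=-87.040 wc=[-89.141,-84.338] rss=0.874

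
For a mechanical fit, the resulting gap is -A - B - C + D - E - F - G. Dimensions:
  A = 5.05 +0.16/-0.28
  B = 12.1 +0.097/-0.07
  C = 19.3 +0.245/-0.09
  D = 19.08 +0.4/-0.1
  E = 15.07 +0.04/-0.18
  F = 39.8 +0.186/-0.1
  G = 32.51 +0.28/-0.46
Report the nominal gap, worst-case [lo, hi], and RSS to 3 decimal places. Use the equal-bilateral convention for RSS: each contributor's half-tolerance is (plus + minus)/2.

Stack each dimension's contribution:
  -A: nom -5.050 → Σnom=-5.050; wc +0.280/-0.160 → slack +0.280/-0.160; half-tol=0.220, Σhalf²=0.048400
  -B: nom -12.100 → Σnom=-17.150; wc +0.070/-0.097 → slack +0.350/-0.257; half-tol=0.084, Σhalf²=0.055372
  -C: nom -19.300 → Σnom=-36.450; wc +0.090/-0.245 → slack +0.440/-0.502; half-tol=0.167, Σhalf²=0.083429
  +D: nom +19.080 → Σnom=-17.370; wc +0.400/-0.100 → slack +0.840/-0.602; half-tol=0.250, Σhalf²=0.145929
  -E: nom -15.070 → Σnom=-32.440; wc +0.180/-0.040 → slack +1.020/-0.642; half-tol=0.110, Σhalf²=0.158029
  -F: nom -39.800 → Σnom=-72.240; wc +0.100/-0.186 → slack +1.120/-0.828; half-tol=0.143, Σhalf²=0.178478
  -G: nom -32.510 → Σnom=-104.750; wc +0.460/-0.280 → slack +1.580/-1.108; half-tol=0.370, Σhalf²=0.315377
Nominal = -104.750. Worst-case = [-104.750 - 1.108, -104.750 + 1.580] = [-105.858, -103.170]. RSS = √0.315377 = 0.562.

nominal=-104.750 wc=[-105.858,-103.170] rss=0.562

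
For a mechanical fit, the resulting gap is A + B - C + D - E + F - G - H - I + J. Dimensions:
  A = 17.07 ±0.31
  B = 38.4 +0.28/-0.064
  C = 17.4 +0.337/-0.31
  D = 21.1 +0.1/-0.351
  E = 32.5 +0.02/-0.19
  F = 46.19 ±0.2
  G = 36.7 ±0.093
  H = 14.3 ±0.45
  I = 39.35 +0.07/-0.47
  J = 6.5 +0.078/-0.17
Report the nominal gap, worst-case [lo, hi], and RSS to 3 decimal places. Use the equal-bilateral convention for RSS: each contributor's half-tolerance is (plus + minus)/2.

Stack each dimension's contribution:
  +A: nom +17.070 → Σnom=17.070; wc +0.310/-0.310 → slack +0.310/-0.310; half-tol=0.310, Σhalf²=0.096100
  +B: nom +38.400 → Σnom=55.470; wc +0.280/-0.064 → slack +0.590/-0.374; half-tol=0.172, Σhalf²=0.125684
  -C: nom -17.400 → Σnom=38.070; wc +0.310/-0.337 → slack +0.900/-0.711; half-tol=0.324, Σhalf²=0.230336
  +D: nom +21.100 → Σnom=59.170; wc +0.100/-0.351 → slack +1.000/-1.062; half-tol=0.225, Σhalf²=0.281187
  -E: nom -32.500 → Σnom=26.670; wc +0.190/-0.020 → slack +1.190/-1.082; half-tol=0.105, Σhalf²=0.292212
  +F: nom +46.190 → Σnom=72.860; wc +0.200/-0.200 → slack +1.390/-1.282; half-tol=0.200, Σhalf²=0.332211
  -G: nom -36.700 → Σnom=36.160; wc +0.093/-0.093 → slack +1.483/-1.375; half-tol=0.093, Σhalf²=0.340861
  -H: nom -14.300 → Σnom=21.860; wc +0.450/-0.450 → slack +1.933/-1.825; half-tol=0.450, Σhalf²=0.543361
  -I: nom -39.350 → Σnom=-17.490; wc +0.470/-0.070 → slack +2.403/-1.895; half-tol=0.270, Σhalf²=0.616260
  +J: nom +6.500 → Σnom=-10.990; wc +0.078/-0.170 → slack +2.481/-2.065; half-tol=0.124, Σhalf²=0.631636
Nominal = -10.990. Worst-case = [-10.990 - 2.065, -10.990 + 2.481] = [-13.055, -8.509]. RSS = √0.631636 = 0.795.

nominal=-10.990 wc=[-13.055,-8.509] rss=0.795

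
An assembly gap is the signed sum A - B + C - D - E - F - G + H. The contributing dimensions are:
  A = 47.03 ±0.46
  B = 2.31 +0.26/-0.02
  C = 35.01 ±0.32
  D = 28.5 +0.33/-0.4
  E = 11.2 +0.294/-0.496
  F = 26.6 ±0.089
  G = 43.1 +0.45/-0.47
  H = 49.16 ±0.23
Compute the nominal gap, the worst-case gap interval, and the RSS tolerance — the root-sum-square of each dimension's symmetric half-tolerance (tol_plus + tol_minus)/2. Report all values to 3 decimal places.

Stack each dimension's contribution:
  +A: nom +47.030 → Σnom=47.030; wc +0.460/-0.460 → slack +0.460/-0.460; half-tol=0.460, Σhalf²=0.211600
  -B: nom -2.310 → Σnom=44.720; wc +0.020/-0.260 → slack +0.480/-0.720; half-tol=0.140, Σhalf²=0.231200
  +C: nom +35.010 → Σnom=79.730; wc +0.320/-0.320 → slack +0.800/-1.040; half-tol=0.320, Σhalf²=0.333600
  -D: nom -28.500 → Σnom=51.230; wc +0.400/-0.330 → slack +1.200/-1.370; half-tol=0.365, Σhalf²=0.466825
  -E: nom -11.200 → Σnom=40.030; wc +0.496/-0.294 → slack +1.696/-1.664; half-tol=0.395, Σhalf²=0.622850
  -F: nom -26.600 → Σnom=13.430; wc +0.089/-0.089 → slack +1.785/-1.753; half-tol=0.089, Σhalf²=0.630771
  -G: nom -43.100 → Σnom=-29.670; wc +0.470/-0.450 → slack +2.255/-2.203; half-tol=0.460, Σhalf²=0.842371
  +H: nom +49.160 → Σnom=19.490; wc +0.230/-0.230 → slack +2.485/-2.433; half-tol=0.230, Σhalf²=0.895271
Nominal = 19.490. Worst-case = [19.490 - 2.433, 19.490 + 2.485] = [17.057, 21.975]. RSS = √0.895271 = 0.946.

nominal=19.490 wc=[17.057,21.975] rss=0.946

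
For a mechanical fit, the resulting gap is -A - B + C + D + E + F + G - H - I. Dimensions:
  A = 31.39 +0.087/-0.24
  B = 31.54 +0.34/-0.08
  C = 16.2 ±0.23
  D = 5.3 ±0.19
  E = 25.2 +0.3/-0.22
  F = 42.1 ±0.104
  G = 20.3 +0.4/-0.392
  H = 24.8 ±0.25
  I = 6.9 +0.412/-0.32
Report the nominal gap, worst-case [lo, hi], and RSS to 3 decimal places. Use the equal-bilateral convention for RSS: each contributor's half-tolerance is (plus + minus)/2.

nominal=14.470 wc=[12.245,16.584] rss=0.769

Stack each dimension's contribution:
  -A: nom -31.390 → Σnom=-31.390; wc +0.240/-0.087 → slack +0.240/-0.087; half-tol=0.163, Σhalf²=0.026732
  -B: nom -31.540 → Σnom=-62.930; wc +0.080/-0.340 → slack +0.320/-0.427; half-tol=0.210, Σhalf²=0.070832
  +C: nom +16.200 → Σnom=-46.730; wc +0.230/-0.230 → slack +0.550/-0.657; half-tol=0.230, Σhalf²=0.123732
  +D: nom +5.300 → Σnom=-41.430; wc +0.190/-0.190 → slack +0.740/-0.847; half-tol=0.190, Σhalf²=0.159832
  +E: nom +25.200 → Σnom=-16.230; wc +0.300/-0.220 → slack +1.040/-1.067; half-tol=0.260, Σhalf²=0.227432
  +F: nom +42.100 → Σnom=25.870; wc +0.104/-0.104 → slack +1.144/-1.171; half-tol=0.104, Σhalf²=0.238248
  +G: nom +20.300 → Σnom=46.170; wc +0.400/-0.392 → slack +1.544/-1.563; half-tol=0.396, Σhalf²=0.395064
  -H: nom -24.800 → Σnom=21.370; wc +0.250/-0.250 → slack +1.794/-1.813; half-tol=0.250, Σhalf²=0.457564
  -I: nom -6.900 → Σnom=14.470; wc +0.320/-0.412 → slack +2.114/-2.225; half-tol=0.366, Σhalf²=0.591520
Nominal = 14.470. Worst-case = [14.470 - 2.225, 14.470 + 2.114] = [12.245, 16.584]. RSS = √0.591520 = 0.769.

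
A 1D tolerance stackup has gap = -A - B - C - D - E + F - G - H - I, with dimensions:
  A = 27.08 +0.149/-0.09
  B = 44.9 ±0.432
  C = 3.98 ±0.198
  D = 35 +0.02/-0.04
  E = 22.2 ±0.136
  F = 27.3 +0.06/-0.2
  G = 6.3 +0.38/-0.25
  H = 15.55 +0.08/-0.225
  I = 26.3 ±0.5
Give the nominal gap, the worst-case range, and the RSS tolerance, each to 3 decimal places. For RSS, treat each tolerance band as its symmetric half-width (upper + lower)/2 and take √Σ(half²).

nominal=-154.010 wc=[-156.105,-152.079] rss=0.806

Stack each dimension's contribution:
  -A: nom -27.080 → Σnom=-27.080; wc +0.090/-0.149 → slack +0.090/-0.149; half-tol=0.119, Σhalf²=0.014280
  -B: nom -44.900 → Σnom=-71.980; wc +0.432/-0.432 → slack +0.522/-0.581; half-tol=0.432, Σhalf²=0.200904
  -C: nom -3.980 → Σnom=-75.960; wc +0.198/-0.198 → slack +0.720/-0.779; half-tol=0.198, Σhalf²=0.240108
  -D: nom -35.000 → Σnom=-110.960; wc +0.040/-0.020 → slack +0.760/-0.799; half-tol=0.030, Σhalf²=0.241008
  -E: nom -22.200 → Σnom=-133.160; wc +0.136/-0.136 → slack +0.896/-0.935; half-tol=0.136, Σhalf²=0.259504
  +F: nom +27.300 → Σnom=-105.860; wc +0.060/-0.200 → slack +0.956/-1.135; half-tol=0.130, Σhalf²=0.276404
  -G: nom -6.300 → Σnom=-112.160; wc +0.250/-0.380 → slack +1.206/-1.515; half-tol=0.315, Σhalf²=0.375629
  -H: nom -15.550 → Σnom=-127.710; wc +0.225/-0.080 → slack +1.431/-1.595; half-tol=0.152, Σhalf²=0.398886
  -I: nom -26.300 → Σnom=-154.010; wc +0.500/-0.500 → slack +1.931/-2.095; half-tol=0.500, Σhalf²=0.648886
Nominal = -154.010. Worst-case = [-154.010 - 2.095, -154.010 + 1.931] = [-156.105, -152.079]. RSS = √0.648886 = 0.806.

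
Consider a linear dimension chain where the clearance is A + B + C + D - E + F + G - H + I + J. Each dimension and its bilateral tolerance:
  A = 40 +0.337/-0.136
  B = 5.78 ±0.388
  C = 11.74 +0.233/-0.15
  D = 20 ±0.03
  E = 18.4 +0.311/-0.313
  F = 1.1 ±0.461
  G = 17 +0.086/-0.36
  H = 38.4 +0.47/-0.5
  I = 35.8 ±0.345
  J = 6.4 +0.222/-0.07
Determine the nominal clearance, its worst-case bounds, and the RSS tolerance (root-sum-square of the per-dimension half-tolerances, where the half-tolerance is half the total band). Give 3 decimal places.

nominal=81.020 wc=[78.299,83.935] rss=0.990

Stack each dimension's contribution:
  +A: nom +40.000 → Σnom=40.000; wc +0.337/-0.136 → slack +0.337/-0.136; half-tol=0.237, Σhalf²=0.055932
  +B: nom +5.780 → Σnom=45.780; wc +0.388/-0.388 → slack +0.725/-0.524; half-tol=0.388, Σhalf²=0.206476
  +C: nom +11.740 → Σnom=57.520; wc +0.233/-0.150 → slack +0.958/-0.674; half-tol=0.192, Σhalf²=0.243149
  +D: nom +20.000 → Σnom=77.520; wc +0.030/-0.030 → slack +0.988/-0.704; half-tol=0.030, Σhalf²=0.244049
  -E: nom -18.400 → Σnom=59.120; wc +0.313/-0.311 → slack +1.301/-1.015; half-tol=0.312, Σhalf²=0.341393
  +F: nom +1.100 → Σnom=60.220; wc +0.461/-0.461 → slack +1.762/-1.476; half-tol=0.461, Σhalf²=0.553914
  +G: nom +17.000 → Σnom=77.220; wc +0.086/-0.360 → slack +1.848/-1.836; half-tol=0.223, Σhalf²=0.603643
  -H: nom -38.400 → Σnom=38.820; wc +0.500/-0.470 → slack +2.348/-2.306; half-tol=0.485, Σhalf²=0.838868
  +I: nom +35.800 → Σnom=74.620; wc +0.345/-0.345 → slack +2.693/-2.651; half-tol=0.345, Σhalf²=0.957893
  +J: nom +6.400 → Σnom=81.020; wc +0.222/-0.070 → slack +2.915/-2.721; half-tol=0.146, Σhalf²=0.979209
Nominal = 81.020. Worst-case = [81.020 - 2.721, 81.020 + 2.915] = [78.299, 83.935]. RSS = √0.979209 = 0.990.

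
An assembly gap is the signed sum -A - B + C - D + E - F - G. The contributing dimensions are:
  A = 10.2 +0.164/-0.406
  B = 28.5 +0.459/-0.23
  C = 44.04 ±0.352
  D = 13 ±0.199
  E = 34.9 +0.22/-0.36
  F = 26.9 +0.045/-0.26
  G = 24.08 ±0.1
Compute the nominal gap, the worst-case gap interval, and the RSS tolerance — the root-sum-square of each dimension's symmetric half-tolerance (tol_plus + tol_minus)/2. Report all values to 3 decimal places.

Stack each dimension's contribution:
  -A: nom -10.200 → Σnom=-10.200; wc +0.406/-0.164 → slack +0.406/-0.164; half-tol=0.285, Σhalf²=0.081225
  -B: nom -28.500 → Σnom=-38.700; wc +0.230/-0.459 → slack +0.636/-0.623; half-tol=0.345, Σhalf²=0.199905
  +C: nom +44.040 → Σnom=5.340; wc +0.352/-0.352 → slack +0.988/-0.975; half-tol=0.352, Σhalf²=0.323809
  -D: nom -13.000 → Σnom=-7.660; wc +0.199/-0.199 → slack +1.187/-1.174; half-tol=0.199, Σhalf²=0.363410
  +E: nom +34.900 → Σnom=27.240; wc +0.220/-0.360 → slack +1.407/-1.534; half-tol=0.290, Σhalf²=0.447510
  -F: nom -26.900 → Σnom=0.340; wc +0.260/-0.045 → slack +1.667/-1.579; half-tol=0.152, Σhalf²=0.470767
  -G: nom -24.080 → Σnom=-23.740; wc +0.100/-0.100 → slack +1.767/-1.679; half-tol=0.100, Σhalf²=0.480767
Nominal = -23.740. Worst-case = [-23.740 - 1.679, -23.740 + 1.767] = [-25.419, -21.973]. RSS = √0.480767 = 0.693.

nominal=-23.740 wc=[-25.419,-21.973] rss=0.693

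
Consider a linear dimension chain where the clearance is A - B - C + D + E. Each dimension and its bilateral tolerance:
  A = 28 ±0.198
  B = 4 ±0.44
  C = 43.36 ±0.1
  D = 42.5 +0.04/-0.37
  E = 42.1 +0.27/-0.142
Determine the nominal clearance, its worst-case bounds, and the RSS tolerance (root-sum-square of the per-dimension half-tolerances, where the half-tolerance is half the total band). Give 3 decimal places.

Stack each dimension's contribution:
  +A: nom +28.000 → Σnom=28.000; wc +0.198/-0.198 → slack +0.198/-0.198; half-tol=0.198, Σhalf²=0.039204
  -B: nom -4.000 → Σnom=24.000; wc +0.440/-0.440 → slack +0.638/-0.638; half-tol=0.440, Σhalf²=0.232804
  -C: nom -43.360 → Σnom=-19.360; wc +0.100/-0.100 → slack +0.738/-0.738; half-tol=0.100, Σhalf²=0.242804
  +D: nom +42.500 → Σnom=23.140; wc +0.040/-0.370 → slack +0.778/-1.108; half-tol=0.205, Σhalf²=0.284829
  +E: nom +42.100 → Σnom=65.240; wc +0.270/-0.142 → slack +1.048/-1.250; half-tol=0.206, Σhalf²=0.327265
Nominal = 65.240. Worst-case = [65.240 - 1.250, 65.240 + 1.048] = [63.990, 66.288]. RSS = √0.327265 = 0.572.

nominal=65.240 wc=[63.990,66.288] rss=0.572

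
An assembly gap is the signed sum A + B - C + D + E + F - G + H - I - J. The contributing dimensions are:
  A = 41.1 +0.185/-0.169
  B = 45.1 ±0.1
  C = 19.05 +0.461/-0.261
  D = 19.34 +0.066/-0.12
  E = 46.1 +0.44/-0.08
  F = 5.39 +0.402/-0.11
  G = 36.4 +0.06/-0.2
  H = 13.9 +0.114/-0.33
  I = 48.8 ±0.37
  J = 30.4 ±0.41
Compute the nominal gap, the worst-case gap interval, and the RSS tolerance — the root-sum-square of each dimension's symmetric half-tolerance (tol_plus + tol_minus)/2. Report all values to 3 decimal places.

nominal=36.280 wc=[34.070,38.828] rss=0.827

Stack each dimension's contribution:
  +A: nom +41.100 → Σnom=41.100; wc +0.185/-0.169 → slack +0.185/-0.169; half-tol=0.177, Σhalf²=0.031329
  +B: nom +45.100 → Σnom=86.200; wc +0.100/-0.100 → slack +0.285/-0.269; half-tol=0.100, Σhalf²=0.041329
  -C: nom -19.050 → Σnom=67.150; wc +0.261/-0.461 → slack +0.546/-0.730; half-tol=0.361, Σhalf²=0.171650
  +D: nom +19.340 → Σnom=86.490; wc +0.066/-0.120 → slack +0.612/-0.850; half-tol=0.093, Σhalf²=0.180299
  +E: nom +46.100 → Σnom=132.590; wc +0.440/-0.080 → slack +1.052/-0.930; half-tol=0.260, Σhalf²=0.247899
  +F: nom +5.390 → Σnom=137.980; wc +0.402/-0.110 → slack +1.454/-1.040; half-tol=0.256, Σhalf²=0.313435
  -G: nom -36.400 → Σnom=101.580; wc +0.200/-0.060 → slack +1.654/-1.100; half-tol=0.130, Σhalf²=0.330335
  +H: nom +13.900 → Σnom=115.480; wc +0.114/-0.330 → slack +1.768/-1.430; half-tol=0.222, Σhalf²=0.379619
  -I: nom -48.800 → Σnom=66.680; wc +0.370/-0.370 → slack +2.138/-1.800; half-tol=0.370, Σhalf²=0.516519
  -J: nom -30.400 → Σnom=36.280; wc +0.410/-0.410 → slack +2.548/-2.210; half-tol=0.410, Σhalf²=0.684619
Nominal = 36.280. Worst-case = [36.280 - 2.210, 36.280 + 2.548] = [34.070, 38.828]. RSS = √0.684619 = 0.827.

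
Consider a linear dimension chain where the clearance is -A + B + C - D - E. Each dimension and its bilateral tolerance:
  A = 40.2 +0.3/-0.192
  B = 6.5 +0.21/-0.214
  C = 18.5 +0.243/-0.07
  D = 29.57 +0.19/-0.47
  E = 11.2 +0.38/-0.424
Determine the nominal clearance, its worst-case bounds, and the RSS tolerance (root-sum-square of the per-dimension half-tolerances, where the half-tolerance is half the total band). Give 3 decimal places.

Stack each dimension's contribution:
  -A: nom -40.200 → Σnom=-40.200; wc +0.192/-0.300 → slack +0.192/-0.300; half-tol=0.246, Σhalf²=0.060516
  +B: nom +6.500 → Σnom=-33.700; wc +0.210/-0.214 → slack +0.402/-0.514; half-tol=0.212, Σhalf²=0.105460
  +C: nom +18.500 → Σnom=-15.200; wc +0.243/-0.070 → slack +0.645/-0.584; half-tol=0.157, Σhalf²=0.129952
  -D: nom -29.570 → Σnom=-44.770; wc +0.470/-0.190 → slack +1.115/-0.774; half-tol=0.330, Σhalf²=0.238852
  -E: nom -11.200 → Σnom=-55.970; wc +0.424/-0.380 → slack +1.539/-1.154; half-tol=0.402, Σhalf²=0.400456
Nominal = -55.970. Worst-case = [-55.970 - 1.154, -55.970 + 1.539] = [-57.124, -54.431]. RSS = √0.400456 = 0.633.

nominal=-55.970 wc=[-57.124,-54.431] rss=0.633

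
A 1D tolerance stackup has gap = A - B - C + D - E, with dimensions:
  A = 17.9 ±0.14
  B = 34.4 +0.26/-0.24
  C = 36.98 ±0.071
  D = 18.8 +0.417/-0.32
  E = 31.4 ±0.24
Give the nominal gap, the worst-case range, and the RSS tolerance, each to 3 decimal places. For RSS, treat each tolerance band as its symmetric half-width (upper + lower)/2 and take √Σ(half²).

Stack each dimension's contribution:
  +A: nom +17.900 → Σnom=17.900; wc +0.140/-0.140 → slack +0.140/-0.140; half-tol=0.140, Σhalf²=0.019600
  -B: nom -34.400 → Σnom=-16.500; wc +0.240/-0.260 → slack +0.380/-0.400; half-tol=0.250, Σhalf²=0.082100
  -C: nom -36.980 → Σnom=-53.480; wc +0.071/-0.071 → slack +0.451/-0.471; half-tol=0.071, Σhalf²=0.087141
  +D: nom +18.800 → Σnom=-34.680; wc +0.417/-0.320 → slack +0.868/-0.791; half-tol=0.368, Σhalf²=0.222933
  -E: nom -31.400 → Σnom=-66.080; wc +0.240/-0.240 → slack +1.108/-1.031; half-tol=0.240, Σhalf²=0.280533
Nominal = -66.080. Worst-case = [-66.080 - 1.031, -66.080 + 1.108] = [-67.111, -64.972]. RSS = √0.280533 = 0.530.

nominal=-66.080 wc=[-67.111,-64.972] rss=0.530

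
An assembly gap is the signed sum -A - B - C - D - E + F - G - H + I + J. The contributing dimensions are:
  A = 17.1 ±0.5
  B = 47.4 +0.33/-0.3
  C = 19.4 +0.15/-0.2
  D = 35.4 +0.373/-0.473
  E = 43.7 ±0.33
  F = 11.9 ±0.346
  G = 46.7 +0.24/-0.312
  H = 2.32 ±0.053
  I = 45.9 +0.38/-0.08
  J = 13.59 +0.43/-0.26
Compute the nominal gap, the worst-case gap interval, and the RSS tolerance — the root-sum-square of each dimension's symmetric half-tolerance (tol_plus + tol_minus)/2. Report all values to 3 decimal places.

nominal=-140.630 wc=[-143.292,-137.306] rss=1.019

Stack each dimension's contribution:
  -A: nom -17.100 → Σnom=-17.100; wc +0.500/-0.500 → slack +0.500/-0.500; half-tol=0.500, Σhalf²=0.250000
  -B: nom -47.400 → Σnom=-64.500; wc +0.300/-0.330 → slack +0.800/-0.830; half-tol=0.315, Σhalf²=0.349225
  -C: nom -19.400 → Σnom=-83.900; wc +0.200/-0.150 → slack +1.000/-0.980; half-tol=0.175, Σhalf²=0.379850
  -D: nom -35.400 → Σnom=-119.300; wc +0.473/-0.373 → slack +1.473/-1.353; half-tol=0.423, Σhalf²=0.558779
  -E: nom -43.700 → Σnom=-163.000; wc +0.330/-0.330 → slack +1.803/-1.683; half-tol=0.330, Σhalf²=0.667679
  +F: nom +11.900 → Σnom=-151.100; wc +0.346/-0.346 → slack +2.149/-2.029; half-tol=0.346, Σhalf²=0.787395
  -G: nom -46.700 → Σnom=-197.800; wc +0.312/-0.240 → slack +2.461/-2.269; half-tol=0.276, Σhalf²=0.863571
  -H: nom -2.320 → Σnom=-200.120; wc +0.053/-0.053 → slack +2.514/-2.322; half-tol=0.053, Σhalf²=0.866380
  +I: nom +45.900 → Σnom=-154.220; wc +0.380/-0.080 → slack +2.894/-2.402; half-tol=0.230, Σhalf²=0.919280
  +J: nom +13.590 → Σnom=-140.630; wc +0.430/-0.260 → slack +3.324/-2.662; half-tol=0.345, Σhalf²=1.038305
Nominal = -140.630. Worst-case = [-140.630 - 2.662, -140.630 + 3.324] = [-143.292, -137.306]. RSS = √1.038305 = 1.019.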